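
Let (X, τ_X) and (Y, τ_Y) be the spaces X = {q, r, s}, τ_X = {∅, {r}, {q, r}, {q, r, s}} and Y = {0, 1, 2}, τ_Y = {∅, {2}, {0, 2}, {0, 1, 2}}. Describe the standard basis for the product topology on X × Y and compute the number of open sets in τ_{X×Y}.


Basis B = {∅ × ∅, {r} × {2}, {q, r} × {2}, {r} × {0, 2}, {q, r, s} × {2}, {r} × {0, 1, 2}, {q, r} × {0, 2}, {q, r} × {0, 1, 2}, {q, r, s} × {0, 2}, {q, r, s} × {0, 1, 2}}; |τ_{X×Y}| = 20.

Enumerate products U × V with U ∈ τ_X, V ∈ τ_Y (deduplicated):
  ∅ × ∅ = {} (∅)
  {r} × {2} = {(r,2)}
  {q, r} × {2} = {(q,2), (r,2)}
  {r} × {0, 2} = {(r,0), (r,2)}
  {q, r, s} × {2} = {(q,2), (r,2), (s,2)}
  {r} × {0, 1, 2} = {(r,0), (r,1), (r,2)}
  {q, r} × {0, 2} = {(q,0), (q,2), (r,0), (r,2)}
  {q, r} × {0, 1, 2} = {(q,0), (q,1), (q,2), (r,0), (r,1), (r,2)}
  {q, r, s} × {0, 2} = {(q,0), (q,2), (r,0), (r,2), (s,0), (s,2)}
  {q, r, s} × {0, 1, 2} = {(q,0), (q,1), (q,2), (r,0), (r,1), (r,2), (s,0), (s,1), (s,2)}
These 10 distinct sets form the basis B.
Close under arbitrary unions to get τ_{X×Y}; counting gives |τ_{X×Y}| = 20.


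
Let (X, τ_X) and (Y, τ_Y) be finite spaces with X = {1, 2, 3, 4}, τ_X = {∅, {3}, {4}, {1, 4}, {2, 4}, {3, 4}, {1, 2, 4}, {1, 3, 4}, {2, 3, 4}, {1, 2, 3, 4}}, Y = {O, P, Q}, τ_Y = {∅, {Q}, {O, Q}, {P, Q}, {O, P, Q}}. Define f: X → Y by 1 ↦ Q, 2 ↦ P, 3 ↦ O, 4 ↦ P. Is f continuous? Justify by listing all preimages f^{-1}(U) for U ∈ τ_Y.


f is NOT continuous.

Compute f^{-1}(U) for each U ∈ τ_Y:
  U = ∅: f^{-1}(U) = ∅ ∈ τ_X ✓.
  U = {Q}: f^{-1}(U) = {1} ∉ τ_X ✗.
  U = {O, Q}: f^{-1}(U) = {1, 3} ∉ τ_X ✗.
  U = {P, Q}: f^{-1}(U) = {1, 2, 4} ∈ τ_X ✓.
  U = {O, P, Q}: f^{-1}(U) = {1, 2, 3, 4} ∈ τ_X ✓.
Found U = {Q} with f^{-1}(U) = {1} not in τ_X. Therefore f is NOT continuous.


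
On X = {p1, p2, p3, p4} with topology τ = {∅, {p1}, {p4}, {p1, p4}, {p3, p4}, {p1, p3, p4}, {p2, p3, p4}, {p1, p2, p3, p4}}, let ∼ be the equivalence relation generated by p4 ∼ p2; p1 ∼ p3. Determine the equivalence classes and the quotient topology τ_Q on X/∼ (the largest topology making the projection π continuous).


X/∼ = {[p1=p3], [p2=p4]}; |τ_Q| = 2.

Equivalence classes: [p1=p3], [p2=p4].
Quotient map π: X → X/∼ sends p1 ↦ [p1=p3], p2 ↦ [p2=p4], p3 ↦ [p1=p3], p4 ↦ [p2=p4].
For each subset V ⊆ X/∼, compute π^{-1}(V) ⊆ X and check whether π^{-1}(V) ∈ τ. V is open in τ_Q iff π^{-1}(V) ∈ τ.
  V = {}: π^{-1}(V) = ∅ ∈ τ ✓.
  V = {[p1=p3]}: π^{-1}(V) = {p1, p3} ∉ τ ✗.
  V = {[p2=p4]}: π^{-1}(V) = {p2, p4} ∉ τ ✗.
  V = {[p1=p3], [p2=p4]}: π^{-1}(V) = {p1, p2, p3, p4} ∈ τ ✓.
Open sets in the quotient: τ_Q = {{}, {[p1=p3], [p2=p4]}} (2 elements).


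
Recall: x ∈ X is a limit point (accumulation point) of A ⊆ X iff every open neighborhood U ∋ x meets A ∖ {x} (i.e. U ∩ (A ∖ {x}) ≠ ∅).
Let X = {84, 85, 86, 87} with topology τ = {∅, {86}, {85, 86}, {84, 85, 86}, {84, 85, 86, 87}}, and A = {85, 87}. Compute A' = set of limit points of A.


A' = {84, 87}

For each x ∈ X, list the open sets U ∈ τ with x ∈ U, then check whether U ∩ (A ∖ {x}) ≠ ∅ for every such U.
  x = 84: opens ∋ x are {84, 85, 86}, {84, 85, 86, 87}; each meets A ∖ {84}, so x IS a limit point.
  x = 85: open {85, 86} ∋ x has {85, 86} ∩ (A ∖ {85}) = ∅, so x is NOT a limit point.
  x = 86: open {86} ∋ x has {86} ∩ (A ∖ {86}) = ∅, so x is NOT a limit point.
  x = 87: opens ∋ x are {84, 85, 86, 87}; each meets A ∖ {87}, so x IS a limit point.
Collecting: A' = {84, 87}.


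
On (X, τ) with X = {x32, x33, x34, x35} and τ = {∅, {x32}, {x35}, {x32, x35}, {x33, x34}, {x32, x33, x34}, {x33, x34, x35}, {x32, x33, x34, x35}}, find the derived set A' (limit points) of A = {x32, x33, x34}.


A' = {x33, x34}

For each x ∈ X, list the open sets U ∈ τ with x ∈ U, then check whether U ∩ (A ∖ {x}) ≠ ∅ for every such U.
  x = x32: open {x32} ∋ x has {x32} ∩ (A ∖ {x32}) = ∅, so x is NOT a limit point.
  x = x33: opens ∋ x are {x33, x34}, {x32, x33, x34}, {x33, x34, x35}, {x32, x33, x34, x35}; each meets A ∖ {x33}, so x IS a limit point.
  x = x34: opens ∋ x are {x33, x34}, {x32, x33, x34}, {x33, x34, x35}, {x32, x33, x34, x35}; each meets A ∖ {x34}, so x IS a limit point.
  x = x35: open {x35} ∋ x has {x35} ∩ (A ∖ {x35}) = ∅, so x is NOT a limit point.
Collecting: A' = {x33, x34}.


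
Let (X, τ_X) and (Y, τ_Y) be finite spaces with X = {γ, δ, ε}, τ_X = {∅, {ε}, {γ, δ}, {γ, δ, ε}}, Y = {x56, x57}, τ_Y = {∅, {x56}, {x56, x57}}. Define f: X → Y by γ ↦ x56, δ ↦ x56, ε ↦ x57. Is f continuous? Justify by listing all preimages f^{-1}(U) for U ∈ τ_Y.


f IS continuous.

Compute f^{-1}(U) for each U ∈ τ_Y:
  U = ∅: f^{-1}(U) = ∅ ∈ τ_X ✓.
  U = {x56}: f^{-1}(U) = {γ, δ} ∈ τ_X ✓.
  U = {x56, x57}: f^{-1}(U) = {γ, δ, ε} ∈ τ_X ✓.
Every preimage lies in τ_X, so f IS continuous.


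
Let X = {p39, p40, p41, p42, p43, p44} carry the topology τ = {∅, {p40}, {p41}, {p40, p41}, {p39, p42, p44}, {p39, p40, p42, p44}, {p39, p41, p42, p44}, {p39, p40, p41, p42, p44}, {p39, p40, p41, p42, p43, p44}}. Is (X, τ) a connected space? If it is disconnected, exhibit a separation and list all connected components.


(X, τ) is connected.

Find clopen sets (U ∈ τ with X ∖ U ∈ τ):
  U = ∅, X ∖ U = {p39, p40, p41, p42, p43, p44} — both open, so U is clopen.
  U = {p39, p40, p41, p42, p43, p44}, X ∖ U = ∅ — both open, so U is clopen.
Only trivial clopens (∅ and X) exist, so (X, τ) is connected.
Compute connected components by grouping points that agree on all clopens:
  component: {p39, p40, p41, p42, p43, p44}


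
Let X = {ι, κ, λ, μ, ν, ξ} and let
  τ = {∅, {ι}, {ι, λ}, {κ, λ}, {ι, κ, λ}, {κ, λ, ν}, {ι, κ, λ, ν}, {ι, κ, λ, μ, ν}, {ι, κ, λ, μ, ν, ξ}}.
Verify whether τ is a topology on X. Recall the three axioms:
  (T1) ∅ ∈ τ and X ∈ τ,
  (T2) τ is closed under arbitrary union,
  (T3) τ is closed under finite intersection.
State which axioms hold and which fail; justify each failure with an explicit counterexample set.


τ is NOT a topology on X.

Axiom (T1): ∅ ∈ τ? Yes; X ∈ τ? Yes.
Axiom (T2/T3): check pairwise unions and intersections of members of τ.
Counterexample for (T3): {ι, λ} ∩ {κ, λ} = {λ} ∉ τ. Therefore τ is NOT a topology.


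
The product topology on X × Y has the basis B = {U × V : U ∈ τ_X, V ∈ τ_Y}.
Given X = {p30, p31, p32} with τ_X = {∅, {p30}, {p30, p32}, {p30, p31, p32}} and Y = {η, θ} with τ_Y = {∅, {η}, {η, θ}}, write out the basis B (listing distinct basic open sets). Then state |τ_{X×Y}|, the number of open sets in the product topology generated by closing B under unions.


Basis B = {∅ × ∅, {p30} × {η}, {p30} × {η, θ}, {p30, p32} × {η}, {p30, p31, p32} × {η}, {p30, p32} × {η, θ}, {p30, p31, p32} × {η, θ}}; |τ_{X×Y}| = 10.

Enumerate products U × V with U ∈ τ_X, V ∈ τ_Y (deduplicated):
  ∅ × ∅ = {} (∅)
  {p30} × {η} = {(p30,η)}
  {p30} × {η, θ} = {(p30,η), (p30,θ)}
  {p30, p32} × {η} = {(p30,η), (p32,η)}
  {p30, p31, p32} × {η} = {(p30,η), (p31,η), (p32,η)}
  {p30, p32} × {η, θ} = {(p30,η), (p30,θ), (p32,η), (p32,θ)}
  {p30, p31, p32} × {η, θ} = {(p30,η), (p30,θ), (p31,η), (p31,θ), (p32,η), (p32,θ)}
These 7 distinct sets form the basis B.
Close under arbitrary unions to get τ_{X×Y}; counting gives |τ_{X×Y}| = 10.


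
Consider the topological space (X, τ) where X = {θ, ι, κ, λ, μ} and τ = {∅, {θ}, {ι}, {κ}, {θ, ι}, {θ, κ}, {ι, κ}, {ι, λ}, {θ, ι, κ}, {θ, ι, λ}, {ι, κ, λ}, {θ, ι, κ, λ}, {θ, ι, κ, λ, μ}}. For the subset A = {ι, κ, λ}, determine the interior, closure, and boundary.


int(A) = {ι, κ, λ}, cl(A) = {ι, κ, λ, μ}, ∂A = {μ}.

Closed sets in (X, τ) are complements of opens:
  closed(X, τ) = {∅, {μ}, {θ, μ}, {κ, μ}, {λ, μ}, {θ, κ, μ}, {θ, λ, μ}, {ι, λ, μ}, {κ, λ, μ}, {θ, ι, λ, μ}, {θ, κ, λ, μ}, {ι, κ, λ, μ}, {θ, ι, κ, λ, μ}}.
int(A) = ⋃ {U ∈ τ : U ⊆ A}. Opens contained in A: ∅, {ι}, {κ}, {ι, κ}, {ι, λ}, {ι, κ, λ}.
Taking the union of these: int(A) = {ι, κ, λ}.
cl(A) = ⋂ {C closed : A ⊆ C}. Closed sets containing A: {ι, κ, λ, μ}, {θ, ι, κ, λ, μ}.
Intersecting these: cl(A) = {ι, κ, λ, μ}.
∂A = cl(A) ∖ int(A) = {ι, κ, λ, μ} ∖ {ι, κ, λ} = {μ}.


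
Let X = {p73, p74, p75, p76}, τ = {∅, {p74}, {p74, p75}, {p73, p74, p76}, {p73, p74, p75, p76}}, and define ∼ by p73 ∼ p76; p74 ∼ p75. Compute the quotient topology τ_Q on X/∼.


X/∼ = {[p73=p76], [p74=p75]}; |τ_Q| = 3.

Equivalence classes: [p73=p76], [p74=p75].
Quotient map π: X → X/∼ sends p73 ↦ [p73=p76], p74 ↦ [p74=p75], p75 ↦ [p74=p75], p76 ↦ [p73=p76].
For each subset V ⊆ X/∼, compute π^{-1}(V) ⊆ X and check whether π^{-1}(V) ∈ τ. V is open in τ_Q iff π^{-1}(V) ∈ τ.
  V = {}: π^{-1}(V) = ∅ ∈ τ ✓.
  V = {[p73=p76]}: π^{-1}(V) = {p73, p76} ∉ τ ✗.
  V = {[p74=p75]}: π^{-1}(V) = {p74, p75} ∈ τ ✓.
  V = {[p73=p76], [p74=p75]}: π^{-1}(V) = {p73, p74, p75, p76} ∈ τ ✓.
Open sets in the quotient: τ_Q = {{}, {[p74=p75]}, {[p73=p76], [p74=p75]}} (3 elements).


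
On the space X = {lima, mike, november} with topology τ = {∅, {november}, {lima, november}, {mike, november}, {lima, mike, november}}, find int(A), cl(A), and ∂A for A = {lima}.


int(A) = ∅, cl(A) = {lima}, ∂A = {lima}.

Closed sets in (X, τ) are complements of opens:
  closed(X, τ) = {∅, {lima}, {mike}, {lima, mike}, {lima, mike, november}}.
int(A) = ⋃ {U ∈ τ : U ⊆ A}. Opens contained in A: ∅.
Taking the union of these: int(A) = ∅.
cl(A) = ⋂ {C closed : A ⊆ C}. Closed sets containing A: {lima}, {lima, mike}, {lima, mike, november}.
Intersecting these: cl(A) = {lima}.
∂A = cl(A) ∖ int(A) = {lima} ∖ ∅ = {lima}.


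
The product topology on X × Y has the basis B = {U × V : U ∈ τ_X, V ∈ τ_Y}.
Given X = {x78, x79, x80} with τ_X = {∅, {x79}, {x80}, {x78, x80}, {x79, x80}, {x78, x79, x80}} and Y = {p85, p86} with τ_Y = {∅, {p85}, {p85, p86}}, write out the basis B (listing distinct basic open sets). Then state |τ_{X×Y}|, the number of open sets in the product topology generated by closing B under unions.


Basis B = {∅ × ∅, {x79} × {p85}, {x80} × {p85}, {x78, x80} × {p85}, {x79} × {p85, p86}, {x79, x80} × {p85}, {x80} × {p85, p86}, {x78, x79, x80} × {p85}, {x78, x80} × {p85, p86}, {x79, x80} × {p85, p86}, {x78, x79, x80} × {p85, p86}}; |τ_{X×Y}| = 18.

Enumerate products U × V with U ∈ τ_X, V ∈ τ_Y (deduplicated):
  ∅ × ∅ = {} (∅)
  {x79} × {p85} = {(x79,p85)}
  {x80} × {p85} = {(x80,p85)}
  {x78, x80} × {p85} = {(x78,p85), (x80,p85)}
  {x79} × {p85, p86} = {(x79,p85), (x79,p86)}
  {x79, x80} × {p85} = {(x79,p85), (x80,p85)}
  {x80} × {p85, p86} = {(x80,p85), (x80,p86)}
  {x78, x79, x80} × {p85} = {(x78,p85), (x79,p85), (x80,p85)}
  {x78, x80} × {p85, p86} = {(x78,p85), (x78,p86), (x80,p85), (x80,p86)}
  {x79, x80} × {p85, p86} = {(x79,p85), (x79,p86), (x80,p85), (x80,p86)}
  {x78, x79, x80} × {p85, p86} = {(x78,p85), (x78,p86), (x79,p85), (x79,p86), (x80,p85), (x80,p86)}
These 11 distinct sets form the basis B.
Close under arbitrary unions to get τ_{X×Y}; counting gives |τ_{X×Y}| = 18.


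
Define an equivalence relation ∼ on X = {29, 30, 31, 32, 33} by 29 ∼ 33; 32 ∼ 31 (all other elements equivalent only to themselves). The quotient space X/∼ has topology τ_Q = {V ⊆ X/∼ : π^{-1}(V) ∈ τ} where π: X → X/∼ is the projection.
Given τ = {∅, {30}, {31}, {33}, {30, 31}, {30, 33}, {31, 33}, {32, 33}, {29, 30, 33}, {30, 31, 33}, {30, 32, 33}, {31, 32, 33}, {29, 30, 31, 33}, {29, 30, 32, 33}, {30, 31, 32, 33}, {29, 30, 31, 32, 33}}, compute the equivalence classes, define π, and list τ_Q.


X/∼ = {[29=33], [30], [31=32]}; |τ_Q| = 4.

Equivalence classes: [29=33], [30], [31=32].
Quotient map π: X → X/∼ sends 29 ↦ [29=33], 30 ↦ [30], 31 ↦ [31=32], 32 ↦ [31=32], 33 ↦ [29=33].
For each subset V ⊆ X/∼, compute π^{-1}(V) ⊆ X and check whether π^{-1}(V) ∈ τ. V is open in τ_Q iff π^{-1}(V) ∈ τ.
  V = {}: π^{-1}(V) = ∅ ∈ τ ✓.
  V = {[29=33]}: π^{-1}(V) = {29, 33} ∉ τ ✗.
  V = {[30]}: π^{-1}(V) = {30} ∈ τ ✓.
  V = {[29=33], [30]}: π^{-1}(V) = {29, 30, 33} ∈ τ ✓.
  V = {[31=32]}: π^{-1}(V) = {31, 32} ∉ τ ✗.
  V = {[29=33], [31=32]}: π^{-1}(V) = {29, 31, 32, 33} ∉ τ ✗.
  V = {[30], [31=32]}: π^{-1}(V) = {30, 31, 32} ∉ τ ✗.
  V = {[29=33], [30], [31=32]}: π^{-1}(V) = {29, 30, 31, 32, 33} ∈ τ ✓.
Open sets in the quotient: τ_Q = {{}, {[30]}, {[29=33], [30]}, {[29=33], [30], [31=32]}} (4 elements).


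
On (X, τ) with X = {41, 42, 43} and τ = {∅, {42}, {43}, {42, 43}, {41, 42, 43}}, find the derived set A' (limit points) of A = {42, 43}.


A' = {41}

For each x ∈ X, list the open sets U ∈ τ with x ∈ U, then check whether U ∩ (A ∖ {x}) ≠ ∅ for every such U.
  x = 41: opens ∋ x are {41, 42, 43}; each meets A ∖ {41}, so x IS a limit point.
  x = 42: open {42} ∋ x has {42} ∩ (A ∖ {42}) = ∅, so x is NOT a limit point.
  x = 43: open {43} ∋ x has {43} ∩ (A ∖ {43}) = ∅, so x is NOT a limit point.
Collecting: A' = {41}.


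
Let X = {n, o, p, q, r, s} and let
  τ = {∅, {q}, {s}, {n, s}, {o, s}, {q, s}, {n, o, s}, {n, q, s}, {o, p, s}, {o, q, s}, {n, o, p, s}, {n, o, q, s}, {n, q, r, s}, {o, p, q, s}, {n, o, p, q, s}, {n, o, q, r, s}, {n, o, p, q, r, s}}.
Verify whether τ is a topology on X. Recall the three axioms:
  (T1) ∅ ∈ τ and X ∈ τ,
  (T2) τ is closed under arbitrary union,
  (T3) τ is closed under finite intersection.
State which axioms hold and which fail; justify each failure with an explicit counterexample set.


τ IS a topology on X.

Axiom (T1): ∅ ∈ τ? Yes; X ∈ τ? Yes.
Axiom (T2/T3): check pairwise unions and intersections of members of τ.
All pairwise intersections and unions checked — each lies in τ. Therefore τ satisfies (T1), (T2), (T3): it IS a topology on X.


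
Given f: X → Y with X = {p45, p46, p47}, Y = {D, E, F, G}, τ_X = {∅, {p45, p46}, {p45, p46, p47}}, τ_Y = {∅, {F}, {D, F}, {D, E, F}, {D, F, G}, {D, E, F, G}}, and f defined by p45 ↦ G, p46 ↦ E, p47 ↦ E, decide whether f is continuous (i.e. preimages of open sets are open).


f is NOT continuous.

Compute f^{-1}(U) for each U ∈ τ_Y:
  U = ∅: f^{-1}(U) = ∅ ∈ τ_X ✓.
  U = {F}: f^{-1}(U) = ∅ ∈ τ_X ✓.
  U = {D, F}: f^{-1}(U) = ∅ ∈ τ_X ✓.
  U = {D, E, F}: f^{-1}(U) = {p46, p47} ∉ τ_X ✗.
  U = {D, F, G}: f^{-1}(U) = {p45} ∉ τ_X ✗.
  U = {D, E, F, G}: f^{-1}(U) = {p45, p46, p47} ∈ τ_X ✓.
Found U = {D, E, F} with f^{-1}(U) = {p46, p47} not in τ_X. Therefore f is NOT continuous.


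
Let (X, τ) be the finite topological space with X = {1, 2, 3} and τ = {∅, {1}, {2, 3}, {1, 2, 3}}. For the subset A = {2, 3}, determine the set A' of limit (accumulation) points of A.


A' = {2, 3}

For each x ∈ X, list the open sets U ∈ τ with x ∈ U, then check whether U ∩ (A ∖ {x}) ≠ ∅ for every such U.
  x = 1: open {1} ∋ x has {1} ∩ (A ∖ {1}) = ∅, so x is NOT a limit point.
  x = 2: opens ∋ x are {2, 3}, {1, 2, 3}; each meets A ∖ {2}, so x IS a limit point.
  x = 3: opens ∋ x are {2, 3}, {1, 2, 3}; each meets A ∖ {3}, so x IS a limit point.
Collecting: A' = {2, 3}.


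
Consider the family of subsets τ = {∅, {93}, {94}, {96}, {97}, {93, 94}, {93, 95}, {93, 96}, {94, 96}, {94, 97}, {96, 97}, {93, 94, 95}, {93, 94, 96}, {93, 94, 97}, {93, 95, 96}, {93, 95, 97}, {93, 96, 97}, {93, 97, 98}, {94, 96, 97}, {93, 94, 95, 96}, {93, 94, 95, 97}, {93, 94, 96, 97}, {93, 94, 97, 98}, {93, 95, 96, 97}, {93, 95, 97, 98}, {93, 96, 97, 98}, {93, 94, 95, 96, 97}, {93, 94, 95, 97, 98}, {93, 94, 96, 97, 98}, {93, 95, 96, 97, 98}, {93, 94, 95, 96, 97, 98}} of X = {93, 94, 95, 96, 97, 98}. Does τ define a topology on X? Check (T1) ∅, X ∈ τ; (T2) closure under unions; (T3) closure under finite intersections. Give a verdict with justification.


τ is NOT a topology on X.

Axiom (T1): ∅ ∈ τ? Yes; X ∈ τ? Yes.
Axiom (T2/T3): check pairwise unions and intersections of members of τ.
Counterexample for (T2): {93} ∪ {97} = {93, 97} ∉ τ. Therefore τ is NOT a topology.


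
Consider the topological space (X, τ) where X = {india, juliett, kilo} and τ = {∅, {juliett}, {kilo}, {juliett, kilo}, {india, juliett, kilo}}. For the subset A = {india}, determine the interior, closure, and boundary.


int(A) = ∅, cl(A) = {india}, ∂A = {india}.

Closed sets in (X, τ) are complements of opens:
  closed(X, τ) = {∅, {india}, {india, juliett}, {india, kilo}, {india, juliett, kilo}}.
int(A) = ⋃ {U ∈ τ : U ⊆ A}. Opens contained in A: ∅.
Taking the union of these: int(A) = ∅.
cl(A) = ⋂ {C closed : A ⊆ C}. Closed sets containing A: {india}, {india, juliett}, {india, kilo}, {india, juliett, kilo}.
Intersecting these: cl(A) = {india}.
∂A = cl(A) ∖ int(A) = {india} ∖ ∅ = {india}.


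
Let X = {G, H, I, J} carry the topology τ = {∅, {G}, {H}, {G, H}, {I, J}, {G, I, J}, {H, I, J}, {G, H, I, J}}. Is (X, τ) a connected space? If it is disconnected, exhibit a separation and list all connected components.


(X, τ) is disconnected; components = [{G}, {H}, {I, J}].

Find clopen sets (U ∈ τ with X ∖ U ∈ τ):
  U = ∅, X ∖ U = {G, H, I, J} — both open, so U is clopen.
  U = {G}, X ∖ U = {H, I, J} — both open, so U is clopen.
  U = {H}, X ∖ U = {G, I, J} — both open, so U is clopen.
  U = {G, H}, X ∖ U = {I, J} — both open, so U is clopen.
  U = {I, J}, X ∖ U = {G, H} — both open, so U is clopen.
  U = {G, I, J}, X ∖ U = {H} — both open, so U is clopen.
  U = {H, I, J}, X ∖ U = {G} — both open, so U is clopen.
  U = {G, H, I, J}, X ∖ U = ∅ — both open, so U is clopen.
Nontrivial clopen(s) exist: e.g. {I, J}. So (X, τ) is disconnected.
Compute connected components by grouping points that agree on all clopens:
  component: {G}
  component: {H}
  component: {I, J}


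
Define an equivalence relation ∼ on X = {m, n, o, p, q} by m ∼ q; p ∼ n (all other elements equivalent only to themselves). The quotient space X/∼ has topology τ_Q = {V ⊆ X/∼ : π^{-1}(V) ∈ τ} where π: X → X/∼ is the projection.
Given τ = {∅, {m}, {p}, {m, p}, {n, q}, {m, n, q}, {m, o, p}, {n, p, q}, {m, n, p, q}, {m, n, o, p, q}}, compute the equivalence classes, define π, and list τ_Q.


X/∼ = {[m=q], [n=p], [o]}; |τ_Q| = 3.

Equivalence classes: [m=q], [n=p], [o].
Quotient map π: X → X/∼ sends m ↦ [m=q], n ↦ [n=p], o ↦ [o], p ↦ [n=p], q ↦ [m=q].
For each subset V ⊆ X/∼, compute π^{-1}(V) ⊆ X and check whether π^{-1}(V) ∈ τ. V is open in τ_Q iff π^{-1}(V) ∈ τ.
  V = {}: π^{-1}(V) = ∅ ∈ τ ✓.
  V = {[m=q]}: π^{-1}(V) = {m, q} ∉ τ ✗.
  V = {[n=p]}: π^{-1}(V) = {n, p} ∉ τ ✗.
  V = {[m=q], [n=p]}: π^{-1}(V) = {m, n, p, q} ∈ τ ✓.
  V = {[o]}: π^{-1}(V) = {o} ∉ τ ✗.
  V = {[m=q], [o]}: π^{-1}(V) = {m, o, q} ∉ τ ✗.
  V = {[n=p], [o]}: π^{-1}(V) = {n, o, p} ∉ τ ✗.
  V = {[m=q], [n=p], [o]}: π^{-1}(V) = {m, n, o, p, q} ∈ τ ✓.
Open sets in the quotient: τ_Q = {{}, {[m=q], [n=p]}, {[m=q], [n=p], [o]}} (3 elements).


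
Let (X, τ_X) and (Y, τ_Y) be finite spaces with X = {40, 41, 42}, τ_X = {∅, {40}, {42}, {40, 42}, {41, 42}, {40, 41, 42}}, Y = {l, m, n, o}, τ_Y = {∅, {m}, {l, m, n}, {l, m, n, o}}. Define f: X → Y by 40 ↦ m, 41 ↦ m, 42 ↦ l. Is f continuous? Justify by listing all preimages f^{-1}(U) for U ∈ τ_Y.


f is NOT continuous.

Compute f^{-1}(U) for each U ∈ τ_Y:
  U = ∅: f^{-1}(U) = ∅ ∈ τ_X ✓.
  U = {m}: f^{-1}(U) = {40, 41} ∉ τ_X ✗.
  U = {l, m, n}: f^{-1}(U) = {40, 41, 42} ∈ τ_X ✓.
  U = {l, m, n, o}: f^{-1}(U) = {40, 41, 42} ∈ τ_X ✓.
Found U = {m} with f^{-1}(U) = {40, 41} not in τ_X. Therefore f is NOT continuous.


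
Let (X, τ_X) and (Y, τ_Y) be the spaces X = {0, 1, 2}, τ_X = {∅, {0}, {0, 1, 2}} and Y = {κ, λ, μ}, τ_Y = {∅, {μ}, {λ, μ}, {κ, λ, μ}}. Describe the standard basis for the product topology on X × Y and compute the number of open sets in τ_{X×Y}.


Basis B = {∅ × ∅, {0} × {μ}, {0} × {λ, μ}, {0} × {κ, λ, μ}, {0, 1, 2} × {μ}, {0, 1, 2} × {λ, μ}, {0, 1, 2} × {κ, λ, μ}}; |τ_{X×Y}| = 10.

Enumerate products U × V with U ∈ τ_X, V ∈ τ_Y (deduplicated):
  ∅ × ∅ = {} (∅)
  {0} × {μ} = {(0,μ)}
  {0} × {λ, μ} = {(0,λ), (0,μ)}
  {0} × {κ, λ, μ} = {(0,κ), (0,λ), (0,μ)}
  {0, 1, 2} × {μ} = {(0,μ), (1,μ), (2,μ)}
  {0, 1, 2} × {λ, μ} = {(0,λ), (0,μ), (1,λ), (1,μ), (2,λ), (2,μ)}
  {0, 1, 2} × {κ, λ, μ} = {(0,κ), (0,λ), (0,μ), (1,κ), (1,λ), (1,μ), (2,κ), (2,λ), (2,μ)}
These 7 distinct sets form the basis B.
Close under arbitrary unions to get τ_{X×Y}; counting gives |τ_{X×Y}| = 10.


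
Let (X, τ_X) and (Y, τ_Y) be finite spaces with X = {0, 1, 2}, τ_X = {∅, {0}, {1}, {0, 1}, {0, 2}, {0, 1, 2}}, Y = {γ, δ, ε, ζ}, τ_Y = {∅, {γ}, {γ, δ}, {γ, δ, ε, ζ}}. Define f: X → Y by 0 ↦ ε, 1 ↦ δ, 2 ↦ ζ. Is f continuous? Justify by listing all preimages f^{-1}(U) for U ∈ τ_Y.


f IS continuous.

Compute f^{-1}(U) for each U ∈ τ_Y:
  U = ∅: f^{-1}(U) = ∅ ∈ τ_X ✓.
  U = {γ}: f^{-1}(U) = ∅ ∈ τ_X ✓.
  U = {γ, δ}: f^{-1}(U) = {1} ∈ τ_X ✓.
  U = {γ, δ, ε, ζ}: f^{-1}(U) = {0, 1, 2} ∈ τ_X ✓.
Every preimage lies in τ_X, so f IS continuous.


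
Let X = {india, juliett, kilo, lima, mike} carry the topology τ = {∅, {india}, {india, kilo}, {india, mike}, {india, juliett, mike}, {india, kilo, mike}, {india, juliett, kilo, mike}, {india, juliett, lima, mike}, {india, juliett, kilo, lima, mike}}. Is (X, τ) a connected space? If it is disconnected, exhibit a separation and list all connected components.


(X, τ) is connected.

Find clopen sets (U ∈ τ with X ∖ U ∈ τ):
  U = ∅, X ∖ U = {india, juliett, kilo, lima, mike} — both open, so U is clopen.
  U = {india, juliett, kilo, lima, mike}, X ∖ U = ∅ — both open, so U is clopen.
Only trivial clopens (∅ and X) exist, so (X, τ) is connected.
Compute connected components by grouping points that agree on all clopens:
  component: {india, juliett, kilo, lima, mike}


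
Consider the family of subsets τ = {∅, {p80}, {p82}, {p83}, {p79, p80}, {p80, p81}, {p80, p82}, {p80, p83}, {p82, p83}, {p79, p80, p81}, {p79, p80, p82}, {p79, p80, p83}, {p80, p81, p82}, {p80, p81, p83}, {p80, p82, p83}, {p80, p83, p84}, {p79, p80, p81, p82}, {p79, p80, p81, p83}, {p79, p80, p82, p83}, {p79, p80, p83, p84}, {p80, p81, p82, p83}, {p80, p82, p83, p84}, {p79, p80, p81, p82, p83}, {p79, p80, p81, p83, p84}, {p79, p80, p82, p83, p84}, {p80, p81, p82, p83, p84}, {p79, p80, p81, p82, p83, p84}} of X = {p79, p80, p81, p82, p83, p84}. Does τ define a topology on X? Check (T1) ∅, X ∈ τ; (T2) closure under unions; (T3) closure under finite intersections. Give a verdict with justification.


τ is NOT a topology on X.

Axiom (T1): ∅ ∈ τ? Yes; X ∈ τ? Yes.
Axiom (T2/T3): check pairwise unions and intersections of members of τ.
Counterexample for (T2): {p80, p81} ∪ {p80, p83, p84} = {p80, p81, p83, p84} ∉ τ. Therefore τ is NOT a topology.


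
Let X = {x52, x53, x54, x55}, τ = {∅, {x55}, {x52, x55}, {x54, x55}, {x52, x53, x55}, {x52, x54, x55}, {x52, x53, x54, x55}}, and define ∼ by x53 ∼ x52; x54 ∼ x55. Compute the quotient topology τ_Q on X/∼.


X/∼ = {[x52=x53], [x54=x55]}; |τ_Q| = 3.

Equivalence classes: [x52=x53], [x54=x55].
Quotient map π: X → X/∼ sends x52 ↦ [x52=x53], x53 ↦ [x52=x53], x54 ↦ [x54=x55], x55 ↦ [x54=x55].
For each subset V ⊆ X/∼, compute π^{-1}(V) ⊆ X and check whether π^{-1}(V) ∈ τ. V is open in τ_Q iff π^{-1}(V) ∈ τ.
  V = {}: π^{-1}(V) = ∅ ∈ τ ✓.
  V = {[x52=x53]}: π^{-1}(V) = {x52, x53} ∉ τ ✗.
  V = {[x54=x55]}: π^{-1}(V) = {x54, x55} ∈ τ ✓.
  V = {[x52=x53], [x54=x55]}: π^{-1}(V) = {x52, x53, x54, x55} ∈ τ ✓.
Open sets in the quotient: τ_Q = {{}, {[x54=x55]}, {[x52=x53], [x54=x55]}} (3 elements).


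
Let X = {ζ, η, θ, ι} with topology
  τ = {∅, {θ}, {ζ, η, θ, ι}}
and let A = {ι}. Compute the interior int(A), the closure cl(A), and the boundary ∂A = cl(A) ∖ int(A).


int(A) = ∅, cl(A) = {ζ, η, ι}, ∂A = {ζ, η, ι}.

Closed sets in (X, τ) are complements of opens:
  closed(X, τ) = {∅, {ζ, η, ι}, {ζ, η, θ, ι}}.
int(A) = ⋃ {U ∈ τ : U ⊆ A}. Opens contained in A: ∅.
Taking the union of these: int(A) = ∅.
cl(A) = ⋂ {C closed : A ⊆ C}. Closed sets containing A: {ζ, η, ι}, {ζ, η, θ, ι}.
Intersecting these: cl(A) = {ζ, η, ι}.
∂A = cl(A) ∖ int(A) = {ζ, η, ι} ∖ ∅ = {ζ, η, ι}.


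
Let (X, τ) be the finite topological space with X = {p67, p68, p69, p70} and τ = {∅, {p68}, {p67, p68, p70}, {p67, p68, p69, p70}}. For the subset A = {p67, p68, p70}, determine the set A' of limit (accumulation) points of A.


A' = {p67, p69, p70}

For each x ∈ X, list the open sets U ∈ τ with x ∈ U, then check whether U ∩ (A ∖ {x}) ≠ ∅ for every such U.
  x = p67: opens ∋ x are {p67, p68, p70}, {p67, p68, p69, p70}; each meets A ∖ {p67}, so x IS a limit point.
  x = p68: open {p68} ∋ x has {p68} ∩ (A ∖ {p68}) = ∅, so x is NOT a limit point.
  x = p69: opens ∋ x are {p67, p68, p69, p70}; each meets A ∖ {p69}, so x IS a limit point.
  x = p70: opens ∋ x are {p67, p68, p70}, {p67, p68, p69, p70}; each meets A ∖ {p70}, so x IS a limit point.
Collecting: A' = {p67, p69, p70}.


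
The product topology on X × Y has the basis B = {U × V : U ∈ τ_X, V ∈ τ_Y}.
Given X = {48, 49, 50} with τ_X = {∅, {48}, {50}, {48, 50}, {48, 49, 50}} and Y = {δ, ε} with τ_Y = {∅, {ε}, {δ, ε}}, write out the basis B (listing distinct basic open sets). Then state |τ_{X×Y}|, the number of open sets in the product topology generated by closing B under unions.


Basis B = {∅ × ∅, {48} × {ε}, {50} × {ε}, {48} × {δ, ε}, {48, 50} × {ε}, {50} × {δ, ε}, {48, 49, 50} × {ε}, {48, 50} × {δ, ε}, {48, 49, 50} × {δ, ε}}; |τ_{X×Y}| = 14.

Enumerate products U × V with U ∈ τ_X, V ∈ τ_Y (deduplicated):
  ∅ × ∅ = {} (∅)
  {48} × {ε} = {(48,ε)}
  {50} × {ε} = {(50,ε)}
  {48} × {δ, ε} = {(48,δ), (48,ε)}
  {48, 50} × {ε} = {(48,ε), (50,ε)}
  {50} × {δ, ε} = {(50,δ), (50,ε)}
  {48, 49, 50} × {ε} = {(48,ε), (49,ε), (50,ε)}
  {48, 50} × {δ, ε} = {(48,δ), (48,ε), (50,δ), (50,ε)}
  {48, 49, 50} × {δ, ε} = {(48,δ), (48,ε), (49,δ), (49,ε), (50,δ), (50,ε)}
These 9 distinct sets form the basis B.
Close under arbitrary unions to get τ_{X×Y}; counting gives |τ_{X×Y}| = 14.


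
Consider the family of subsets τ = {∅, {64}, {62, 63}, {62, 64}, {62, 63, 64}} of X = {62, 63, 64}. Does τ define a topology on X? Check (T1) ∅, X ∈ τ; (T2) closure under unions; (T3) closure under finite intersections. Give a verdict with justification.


τ is NOT a topology on X.

Axiom (T1): ∅ ∈ τ? Yes; X ∈ τ? Yes.
Axiom (T2/T3): check pairwise unions and intersections of members of τ.
Counterexample for (T3): {62, 63} ∩ {62, 64} = {62} ∉ τ. Therefore τ is NOT a topology.


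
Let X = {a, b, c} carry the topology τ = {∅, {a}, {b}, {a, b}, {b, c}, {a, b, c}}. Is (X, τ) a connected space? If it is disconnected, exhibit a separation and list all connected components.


(X, τ) is disconnected; components = [{a}, {b, c}].

Find clopen sets (U ∈ τ with X ∖ U ∈ τ):
  U = ∅, X ∖ U = {a, b, c} — both open, so U is clopen.
  U = {a}, X ∖ U = {b, c} — both open, so U is clopen.
  U = {b, c}, X ∖ U = {a} — both open, so U is clopen.
  U = {a, b, c}, X ∖ U = ∅ — both open, so U is clopen.
Nontrivial clopen(s) exist: e.g. {b, c}. So (X, τ) is disconnected.
Compute connected components by grouping points that agree on all clopens:
  component: {a}
  component: {b, c}


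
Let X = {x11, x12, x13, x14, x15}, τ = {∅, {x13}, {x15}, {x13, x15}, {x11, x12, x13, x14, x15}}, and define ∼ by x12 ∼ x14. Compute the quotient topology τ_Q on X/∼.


X/∼ = {[x11], [x12=x14], [x13], [x15]}; |τ_Q| = 5.

Equivalence classes: [x11], [x12=x14], [x13], [x15].
Quotient map π: X → X/∼ sends x11 ↦ [x11], x12 ↦ [x12=x14], x13 ↦ [x13], x14 ↦ [x12=x14], x15 ↦ [x15].
For each subset V ⊆ X/∼, compute π^{-1}(V) ⊆ X and check whether π^{-1}(V) ∈ τ. V is open in τ_Q iff π^{-1}(V) ∈ τ.
  V = {}: π^{-1}(V) = ∅ ∈ τ ✓.
  V = {[x11]}: π^{-1}(V) = {x11} ∉ τ ✗.
  V = {[x12=x14]}: π^{-1}(V) = {x12, x14} ∉ τ ✗.
  V = {[x11], [x12=x14]}: π^{-1}(V) = {x11, x12, x14} ∉ τ ✗.
  V = {[x13]}: π^{-1}(V) = {x13} ∈ τ ✓.
  V = {[x11], [x13]}: π^{-1}(V) = {x11, x13} ∉ τ ✗.
  V = {[x12=x14], [x13]}: π^{-1}(V) = {x12, x13, x14} ∉ τ ✗.
  V = {[x11], [x12=x14], [x13]}: π^{-1}(V) = {x11, x12, x13, x14} ∉ τ ✗.
  V = {[x15]}: π^{-1}(V) = {x15} ∈ τ ✓.
  V = {[x11], [x15]}: π^{-1}(V) = {x11, x15} ∉ τ ✗.
  V = {[x12=x14], [x15]}: π^{-1}(V) = {x12, x14, x15} ∉ τ ✗.
  V = {[x11], [x12=x14], [x15]}: π^{-1}(V) = {x11, x12, x14, x15} ∉ τ ✗.
  V = {[x13], [x15]}: π^{-1}(V) = {x13, x15} ∈ τ ✓.
  V = {[x11], [x13], [x15]}: π^{-1}(V) = {x11, x13, x15} ∉ τ ✗.
  V = {[x12=x14], [x13], [x15]}: π^{-1}(V) = {x12, x13, x14, x15} ∉ τ ✗.
  V = {[x11], [x12=x14], [x13], [x15]}: π^{-1}(V) = {x11, x12, x13, x14, x15} ∈ τ ✓.
Open sets in the quotient: τ_Q = {{}, {[x13]}, {[x15]}, {[x13], [x15]}, {[x11], [x12=x14], [x13], [x15]}} (5 elements).


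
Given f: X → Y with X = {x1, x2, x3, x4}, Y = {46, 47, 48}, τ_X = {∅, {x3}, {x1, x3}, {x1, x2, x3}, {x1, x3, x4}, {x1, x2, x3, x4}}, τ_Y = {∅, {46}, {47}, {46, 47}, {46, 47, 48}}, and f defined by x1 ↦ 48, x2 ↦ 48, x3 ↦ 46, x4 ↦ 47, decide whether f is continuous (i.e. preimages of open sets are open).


f is NOT continuous.

Compute f^{-1}(U) for each U ∈ τ_Y:
  U = ∅: f^{-1}(U) = ∅ ∈ τ_X ✓.
  U = {46}: f^{-1}(U) = {x3} ∈ τ_X ✓.
  U = {47}: f^{-1}(U) = {x4} ∉ τ_X ✗.
  U = {46, 47}: f^{-1}(U) = {x3, x4} ∉ τ_X ✗.
  U = {46, 47, 48}: f^{-1}(U) = {x1, x2, x3, x4} ∈ τ_X ✓.
Found U = {47} with f^{-1}(U) = {x4} not in τ_X. Therefore f is NOT continuous.


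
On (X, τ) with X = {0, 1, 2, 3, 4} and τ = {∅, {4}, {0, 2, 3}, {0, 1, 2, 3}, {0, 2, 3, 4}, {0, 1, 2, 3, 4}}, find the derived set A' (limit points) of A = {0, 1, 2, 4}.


A' = {0, 1, 2, 3}

For each x ∈ X, list the open sets U ∈ τ with x ∈ U, then check whether U ∩ (A ∖ {x}) ≠ ∅ for every such U.
  x = 0: opens ∋ x are {0, 2, 3}, {0, 1, 2, 3}, {0, 2, 3, 4}, {0, 1, 2, 3, 4}; each meets A ∖ {0}, so x IS a limit point.
  x = 1: opens ∋ x are {0, 1, 2, 3}, {0, 1, 2, 3, 4}; each meets A ∖ {1}, so x IS a limit point.
  x = 2: opens ∋ x are {0, 2, 3}, {0, 1, 2, 3}, {0, 2, 3, 4}, {0, 1, 2, 3, 4}; each meets A ∖ {2}, so x IS a limit point.
  x = 3: opens ∋ x are {0, 2, 3}, {0, 1, 2, 3}, {0, 2, 3, 4}, {0, 1, 2, 3, 4}; each meets A ∖ {3}, so x IS a limit point.
  x = 4: open {4} ∋ x has {4} ∩ (A ∖ {4}) = ∅, so x is NOT a limit point.
Collecting: A' = {0, 1, 2, 3}.


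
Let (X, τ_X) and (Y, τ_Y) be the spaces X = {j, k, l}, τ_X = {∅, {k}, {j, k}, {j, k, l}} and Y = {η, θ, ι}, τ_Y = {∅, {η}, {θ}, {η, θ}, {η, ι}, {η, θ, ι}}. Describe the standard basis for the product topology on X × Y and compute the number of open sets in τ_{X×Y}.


Basis B = {∅ × ∅, {k} × {η}, {k} × {θ}, {j, k} × {η}, {j, k} × {θ}, {k} × {η, θ}, {k} × {η, ι}, {j, k, l} × {η}, {j, k, l} × {θ}, {k} × {η, θ, ι}, {j, k} × {η, θ}, {j, k} × {η, ι}, {j, k} × {η, θ, ι}, {j, k, l} × {η, θ}, {j, k, l} × {η, ι}, {j, k, l} × {η, θ, ι}}; |τ_{X×Y}| = 40.

Enumerate products U × V with U ∈ τ_X, V ∈ τ_Y (deduplicated):
  ∅ × ∅ = {} (∅)
  {k} × {η} = {(k,η)}
  {k} × {θ} = {(k,θ)}
  {j, k} × {η} = {(j,η), (k,η)}
  {j, k} × {θ} = {(j,θ), (k,θ)}
  {k} × {η, θ} = {(k,η), (k,θ)}
  {k} × {η, ι} = {(k,η), (k,ι)}
  {j, k, l} × {η} = {(j,η), (k,η), (l,η)}
  {j, k, l} × {θ} = {(j,θ), (k,θ), (l,θ)}
  {k} × {η, θ, ι} = {(k,η), (k,θ), (k,ι)}
  {j, k} × {η, θ} = {(j,η), (j,θ), (k,η), (k,θ)}
  {j, k} × {η, ι} = {(j,η), (j,ι), (k,η), (k,ι)}
  {j, k} × {η, θ, ι} = {(j,η), (j,θ), (j,ι), (k,η), (k,θ), (k,ι)}
  {j, k, l} × {η, θ} = {(j,η), (j,θ), (k,η), (k,θ), (l,η), (l,θ)}
  {j, k, l} × {η, ι} = {(j,η), (j,ι), (k,η), (k,ι), (l,η), (l,ι)}
  {j, k, l} × {η, θ, ι} = {(j,η), (j,θ), (j,ι), (k,η), (k,θ), (k,ι), (l,η), (l,θ), (l,ι)}
These 16 distinct sets form the basis B.
Close under arbitrary unions to get τ_{X×Y}; counting gives |τ_{X×Y}| = 40.


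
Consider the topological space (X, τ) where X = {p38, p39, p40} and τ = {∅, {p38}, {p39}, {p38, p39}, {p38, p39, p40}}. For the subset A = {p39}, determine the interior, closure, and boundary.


int(A) = {p39}, cl(A) = {p39, p40}, ∂A = {p40}.

Closed sets in (X, τ) are complements of opens:
  closed(X, τ) = {∅, {p40}, {p38, p40}, {p39, p40}, {p38, p39, p40}}.
int(A) = ⋃ {U ∈ τ : U ⊆ A}. Opens contained in A: ∅, {p39}.
Taking the union of these: int(A) = {p39}.
cl(A) = ⋂ {C closed : A ⊆ C}. Closed sets containing A: {p39, p40}, {p38, p39, p40}.
Intersecting these: cl(A) = {p39, p40}.
∂A = cl(A) ∖ int(A) = {p39, p40} ∖ {p39} = {p40}.


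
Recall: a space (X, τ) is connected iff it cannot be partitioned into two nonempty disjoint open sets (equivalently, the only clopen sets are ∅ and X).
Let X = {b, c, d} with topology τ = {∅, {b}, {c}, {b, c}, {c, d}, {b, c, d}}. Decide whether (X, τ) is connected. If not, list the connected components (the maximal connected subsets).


(X, τ) is disconnected; components = [{b}, {c, d}].

Find clopen sets (U ∈ τ with X ∖ U ∈ τ):
  U = ∅, X ∖ U = {b, c, d} — both open, so U is clopen.
  U = {b}, X ∖ U = {c, d} — both open, so U is clopen.
  U = {c, d}, X ∖ U = {b} — both open, so U is clopen.
  U = {b, c, d}, X ∖ U = ∅ — both open, so U is clopen.
Nontrivial clopen(s) exist: e.g. {c, d}. So (X, τ) is disconnected.
Compute connected components by grouping points that agree on all clopens:
  component: {b}
  component: {c, d}


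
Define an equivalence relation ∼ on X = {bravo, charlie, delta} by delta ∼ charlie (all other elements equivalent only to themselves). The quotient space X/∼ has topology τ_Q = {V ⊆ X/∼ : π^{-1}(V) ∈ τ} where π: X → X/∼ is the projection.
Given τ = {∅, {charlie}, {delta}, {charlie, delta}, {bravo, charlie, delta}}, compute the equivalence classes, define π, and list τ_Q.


X/∼ = {[bravo], [charlie=delta]}; |τ_Q| = 3.

Equivalence classes: [bravo], [charlie=delta].
Quotient map π: X → X/∼ sends bravo ↦ [bravo], charlie ↦ [charlie=delta], delta ↦ [charlie=delta].
For each subset V ⊆ X/∼, compute π^{-1}(V) ⊆ X and check whether π^{-1}(V) ∈ τ. V is open in τ_Q iff π^{-1}(V) ∈ τ.
  V = {}: π^{-1}(V) = ∅ ∈ τ ✓.
  V = {[bravo]}: π^{-1}(V) = {bravo} ∉ τ ✗.
  V = {[charlie=delta]}: π^{-1}(V) = {charlie, delta} ∈ τ ✓.
  V = {[bravo], [charlie=delta]}: π^{-1}(V) = {bravo, charlie, delta} ∈ τ ✓.
Open sets in the quotient: τ_Q = {{}, {[charlie=delta]}, {[bravo], [charlie=delta]}} (3 elements).


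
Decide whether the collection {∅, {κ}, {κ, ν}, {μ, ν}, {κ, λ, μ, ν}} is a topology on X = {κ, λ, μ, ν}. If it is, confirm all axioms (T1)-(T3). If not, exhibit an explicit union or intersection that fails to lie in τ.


τ is NOT a topology on X.

Axiom (T1): ∅ ∈ τ? Yes; X ∈ τ? Yes.
Axiom (T2/T3): check pairwise unions and intersections of members of τ.
Counterexample for (T2): {κ} ∪ {μ, ν} = {κ, μ, ν} ∉ τ. Therefore τ is NOT a topology.


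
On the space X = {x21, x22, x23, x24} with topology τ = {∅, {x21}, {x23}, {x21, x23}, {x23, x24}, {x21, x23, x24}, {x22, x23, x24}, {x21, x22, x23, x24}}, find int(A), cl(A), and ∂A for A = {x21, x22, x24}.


int(A) = {x21}, cl(A) = {x21, x22, x24}, ∂A = {x22, x24}.

Closed sets in (X, τ) are complements of opens:
  closed(X, τ) = {∅, {x21}, {x22}, {x21, x22}, {x22, x24}, {x21, x22, x24}, {x22, x23, x24}, {x21, x22, x23, x24}}.
int(A) = ⋃ {U ∈ τ : U ⊆ A}. Opens contained in A: ∅, {x21}.
Taking the union of these: int(A) = {x21}.
cl(A) = ⋂ {C closed : A ⊆ C}. Closed sets containing A: {x21, x22, x24}, {x21, x22, x23, x24}.
Intersecting these: cl(A) = {x21, x22, x24}.
∂A = cl(A) ∖ int(A) = {x21, x22, x24} ∖ {x21} = {x22, x24}.


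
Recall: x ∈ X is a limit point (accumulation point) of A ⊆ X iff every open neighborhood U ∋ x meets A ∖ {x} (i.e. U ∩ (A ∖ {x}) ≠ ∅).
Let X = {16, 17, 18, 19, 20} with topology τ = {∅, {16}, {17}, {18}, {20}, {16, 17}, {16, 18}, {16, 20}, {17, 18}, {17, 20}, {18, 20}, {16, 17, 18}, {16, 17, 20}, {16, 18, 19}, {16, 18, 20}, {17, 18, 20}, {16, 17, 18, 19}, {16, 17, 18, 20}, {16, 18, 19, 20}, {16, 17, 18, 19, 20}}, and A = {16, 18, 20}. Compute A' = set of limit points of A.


A' = {19}

For each x ∈ X, list the open sets U ∈ τ with x ∈ U, then check whether U ∩ (A ∖ {x}) ≠ ∅ for every such U.
  x = 16: open {16} ∋ x has {16} ∩ (A ∖ {16}) = ∅, so x is NOT a limit point.
  x = 17: open {17} ∋ x has {17} ∩ (A ∖ {17}) = ∅, so x is NOT a limit point.
  x = 18: open {18} ∋ x has {18} ∩ (A ∖ {18}) = ∅, so x is NOT a limit point.
  x = 19: opens ∋ x are {16, 18, 19}, {16, 17, 18, 19}, {16, 18, 19, 20}, {16, 17, 18, 19, 20}; each meets A ∖ {19}, so x IS a limit point.
  x = 20: open {20} ∋ x has {20} ∩ (A ∖ {20}) = ∅, so x is NOT a limit point.
Collecting: A' = {19}.


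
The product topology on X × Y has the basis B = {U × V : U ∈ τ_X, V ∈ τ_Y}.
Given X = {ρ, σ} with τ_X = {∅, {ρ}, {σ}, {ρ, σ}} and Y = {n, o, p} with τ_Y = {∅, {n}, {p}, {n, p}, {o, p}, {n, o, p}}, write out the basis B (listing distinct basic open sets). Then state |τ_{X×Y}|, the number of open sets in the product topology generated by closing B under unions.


Basis B = {∅ × ∅, {ρ} × {n}, {ρ} × {p}, {σ} × {n}, {σ} × {p}, {ρ} × {n, p}, {ρ, σ} × {n}, {ρ} × {o, p}, {ρ, σ} × {p}, {σ} × {n, p}, {σ} × {o, p}, {ρ} × {n, o, p}, {σ} × {n, o, p}, {ρ, σ} × {n, p}, {ρ, σ} × {o, p}, {ρ, σ} × {n, o, p}}; |τ_{X×Y}| = 36.

Enumerate products U × V with U ∈ τ_X, V ∈ τ_Y (deduplicated):
  ∅ × ∅ = {} (∅)
  {ρ} × {n} = {(ρ,n)}
  {ρ} × {p} = {(ρ,p)}
  {σ} × {n} = {(σ,n)}
  {σ} × {p} = {(σ,p)}
  {ρ} × {n, p} = {(ρ,n), (ρ,p)}
  {ρ, σ} × {n} = {(ρ,n), (σ,n)}
  {ρ} × {o, p} = {(ρ,o), (ρ,p)}
  {ρ, σ} × {p} = {(ρ,p), (σ,p)}
  {σ} × {n, p} = {(σ,n), (σ,p)}
  {σ} × {o, p} = {(σ,o), (σ,p)}
  {ρ} × {n, o, p} = {(ρ,n), (ρ,o), (ρ,p)}
  {σ} × {n, o, p} = {(σ,n), (σ,o), (σ,p)}
  {ρ, σ} × {n, p} = {(ρ,n), (ρ,p), (σ,n), (σ,p)}
  {ρ, σ} × {o, p} = {(ρ,o), (ρ,p), (σ,o), (σ,p)}
  {ρ, σ} × {n, o, p} = {(ρ,n), (ρ,o), (ρ,p), (σ,n), (σ,o), (σ,p)}
These 16 distinct sets form the basis B.
Close under arbitrary unions to get τ_{X×Y}; counting gives |τ_{X×Y}| = 36.


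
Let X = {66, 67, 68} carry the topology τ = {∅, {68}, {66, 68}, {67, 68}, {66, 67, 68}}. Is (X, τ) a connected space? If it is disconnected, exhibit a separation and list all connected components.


(X, τ) is connected.

Find clopen sets (U ∈ τ with X ∖ U ∈ τ):
  U = ∅, X ∖ U = {66, 67, 68} — both open, so U is clopen.
  U = {66, 67, 68}, X ∖ U = ∅ — both open, so U is clopen.
Only trivial clopens (∅ and X) exist, so (X, τ) is connected.
Compute connected components by grouping points that agree on all clopens:
  component: {66, 67, 68}
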